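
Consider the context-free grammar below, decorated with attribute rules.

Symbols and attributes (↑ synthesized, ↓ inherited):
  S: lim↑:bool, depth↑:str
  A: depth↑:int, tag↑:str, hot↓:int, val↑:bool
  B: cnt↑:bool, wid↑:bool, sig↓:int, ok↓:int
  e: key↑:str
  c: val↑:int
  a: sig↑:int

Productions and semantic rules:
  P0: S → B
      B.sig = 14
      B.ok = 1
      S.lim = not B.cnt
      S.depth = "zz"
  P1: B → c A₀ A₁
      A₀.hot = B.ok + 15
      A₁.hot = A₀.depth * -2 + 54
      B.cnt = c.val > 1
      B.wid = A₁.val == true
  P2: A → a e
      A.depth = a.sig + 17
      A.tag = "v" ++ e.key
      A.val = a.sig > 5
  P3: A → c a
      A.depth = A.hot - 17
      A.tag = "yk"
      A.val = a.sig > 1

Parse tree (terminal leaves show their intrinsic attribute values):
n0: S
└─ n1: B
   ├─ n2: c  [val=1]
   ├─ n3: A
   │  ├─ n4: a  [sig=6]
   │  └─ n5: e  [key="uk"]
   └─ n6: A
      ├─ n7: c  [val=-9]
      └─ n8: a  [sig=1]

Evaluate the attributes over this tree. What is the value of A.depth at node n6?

1. n1.sig = 14  [14]
2. n1.ok = 1  [1]
3. n2.val = 1  [terminal]
4. n3.hot = 16  [B.ok + 15]
5. n4.sig = 6  [terminal]
6. n5.key = "uk"  [terminal]
7. n3.depth = 23  [a.sig + 17]
8. n3.tag = "vuk"  ["v" ++ e.key]
9. n3.val = true  [a.sig > 5]
10. n6.hot = 8  [A₀.depth * -2 + 54]
11. n7.val = -9  [terminal]
12. n8.sig = 1  [terminal]
13. n6.depth = -9  [A.hot - 17]
14. n6.tag = "yk"  ["yk"]
15. n6.val = false  [a.sig > 1]
16. n1.cnt = false  [c.val > 1]
17. n1.wid = false  [A₁.val == true]
18. n0.lim = true  [not B.cnt]
19. n0.depth = "zz"  ["zz"]

-9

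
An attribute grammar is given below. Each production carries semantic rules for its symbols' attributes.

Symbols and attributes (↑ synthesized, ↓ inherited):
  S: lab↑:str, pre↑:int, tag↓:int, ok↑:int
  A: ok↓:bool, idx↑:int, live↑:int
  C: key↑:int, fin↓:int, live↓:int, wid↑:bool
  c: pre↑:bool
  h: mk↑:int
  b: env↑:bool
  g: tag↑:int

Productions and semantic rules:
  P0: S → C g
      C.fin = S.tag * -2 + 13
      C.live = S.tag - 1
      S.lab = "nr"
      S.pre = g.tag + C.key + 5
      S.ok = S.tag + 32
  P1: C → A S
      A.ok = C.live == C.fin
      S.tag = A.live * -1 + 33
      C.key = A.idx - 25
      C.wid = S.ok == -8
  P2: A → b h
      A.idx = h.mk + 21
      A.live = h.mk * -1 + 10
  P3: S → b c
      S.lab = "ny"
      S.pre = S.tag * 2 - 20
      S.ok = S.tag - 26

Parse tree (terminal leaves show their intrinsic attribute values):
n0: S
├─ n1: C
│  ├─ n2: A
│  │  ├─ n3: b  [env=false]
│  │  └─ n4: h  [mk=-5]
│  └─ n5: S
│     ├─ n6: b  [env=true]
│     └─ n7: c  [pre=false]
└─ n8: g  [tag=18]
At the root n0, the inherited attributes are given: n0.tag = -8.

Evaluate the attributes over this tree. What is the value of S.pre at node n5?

1. n0.tag = -8  [given at root]
2. n1.fin = 29  [S.tag * -2 + 13]
3. n1.live = -9  [S.tag - 1]
4. n2.ok = false  [C.live == C.fin]
5. n3.env = false  [terminal]
6. n4.mk = -5  [terminal]
7. n2.idx = 16  [h.mk + 21]
8. n2.live = 15  [h.mk * -1 + 10]
9. n5.tag = 18  [A.live * -1 + 33]
10. n6.env = true  [terminal]
11. n7.pre = false  [terminal]
12. n5.lab = "ny"  ["ny"]
13. n5.pre = 16  [S.tag * 2 - 20]
14. n5.ok = -8  [S.tag - 26]
15. n1.key = -9  [A.idx - 25]
16. n1.wid = true  [S.ok == -8]
17. n8.tag = 18  [terminal]
18. n0.lab = "nr"  ["nr"]
19. n0.pre = 14  [g.tag + C.key + 5]
20. n0.ok = 24  [S.tag + 32]

16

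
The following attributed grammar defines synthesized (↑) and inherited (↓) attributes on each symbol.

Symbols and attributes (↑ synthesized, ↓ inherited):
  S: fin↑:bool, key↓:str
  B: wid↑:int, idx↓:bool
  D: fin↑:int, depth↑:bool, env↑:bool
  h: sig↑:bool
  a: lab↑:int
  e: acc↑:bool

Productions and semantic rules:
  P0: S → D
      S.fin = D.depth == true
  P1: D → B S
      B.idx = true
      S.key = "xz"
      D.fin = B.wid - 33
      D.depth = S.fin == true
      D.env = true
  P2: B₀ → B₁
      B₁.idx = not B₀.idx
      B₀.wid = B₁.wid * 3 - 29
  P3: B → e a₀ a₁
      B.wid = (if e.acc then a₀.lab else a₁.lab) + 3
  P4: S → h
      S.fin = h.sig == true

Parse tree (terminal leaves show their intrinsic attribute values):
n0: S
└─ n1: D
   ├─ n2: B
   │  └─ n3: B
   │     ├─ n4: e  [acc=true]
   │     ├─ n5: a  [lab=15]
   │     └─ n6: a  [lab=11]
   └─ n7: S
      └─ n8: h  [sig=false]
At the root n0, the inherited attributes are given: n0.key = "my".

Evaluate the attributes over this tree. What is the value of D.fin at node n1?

-8

1. n0.key = "my"  [given at root]
2. n2.idx = true  [true]
3. n3.idx = false  [not B₀.idx]
4. n4.acc = true  [terminal]
5. n5.lab = 15  [terminal]
6. n6.lab = 11  [terminal]
7. n3.wid = 18  [(if e.acc then a₀.lab else a₁.lab) + 3]
8. n2.wid = 25  [B₁.wid * 3 - 29]
9. n7.key = "xz"  ["xz"]
10. n8.sig = false  [terminal]
11. n7.fin = false  [h.sig == true]
12. n1.fin = -8  [B.wid - 33]
13. n1.depth = false  [S.fin == true]
14. n1.env = true  [true]
15. n0.fin = false  [D.depth == true]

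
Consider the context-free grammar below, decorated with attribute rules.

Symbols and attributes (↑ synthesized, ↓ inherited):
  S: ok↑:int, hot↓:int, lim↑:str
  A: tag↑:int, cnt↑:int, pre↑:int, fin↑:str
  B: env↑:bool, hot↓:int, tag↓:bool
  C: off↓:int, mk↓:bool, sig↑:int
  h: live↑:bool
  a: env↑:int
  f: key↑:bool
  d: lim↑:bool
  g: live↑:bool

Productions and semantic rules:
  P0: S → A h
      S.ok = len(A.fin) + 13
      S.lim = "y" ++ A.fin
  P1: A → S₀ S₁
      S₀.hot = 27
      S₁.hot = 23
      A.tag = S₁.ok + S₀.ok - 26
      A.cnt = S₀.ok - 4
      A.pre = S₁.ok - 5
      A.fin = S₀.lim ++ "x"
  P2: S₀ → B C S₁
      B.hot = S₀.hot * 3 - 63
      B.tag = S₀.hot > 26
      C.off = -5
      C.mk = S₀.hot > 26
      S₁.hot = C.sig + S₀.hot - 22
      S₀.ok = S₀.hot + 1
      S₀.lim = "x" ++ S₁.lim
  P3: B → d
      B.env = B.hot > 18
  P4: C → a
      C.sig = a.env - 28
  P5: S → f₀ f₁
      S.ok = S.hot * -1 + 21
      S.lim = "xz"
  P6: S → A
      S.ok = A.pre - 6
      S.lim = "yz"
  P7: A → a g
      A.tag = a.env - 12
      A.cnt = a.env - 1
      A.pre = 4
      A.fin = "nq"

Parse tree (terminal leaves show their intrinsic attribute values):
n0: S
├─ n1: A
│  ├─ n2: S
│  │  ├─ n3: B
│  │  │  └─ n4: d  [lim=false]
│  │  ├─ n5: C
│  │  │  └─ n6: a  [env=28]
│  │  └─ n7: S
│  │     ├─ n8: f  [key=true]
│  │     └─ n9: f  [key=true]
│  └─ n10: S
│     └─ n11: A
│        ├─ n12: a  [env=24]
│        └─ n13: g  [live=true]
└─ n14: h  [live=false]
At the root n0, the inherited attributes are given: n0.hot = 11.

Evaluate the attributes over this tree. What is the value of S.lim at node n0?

1. n0.hot = 11  [given at root]
2. n2.hot = 27  [27]
3. n3.hot = 18  [S₀.hot * 3 - 63]
4. n3.tag = true  [S₀.hot > 26]
5. n4.lim = false  [terminal]
6. n3.env = false  [B.hot > 18]
7. n5.off = -5  [-5]
8. n5.mk = true  [S₀.hot > 26]
9. n6.env = 28  [terminal]
10. n5.sig = 0  [a.env - 28]
11. n7.hot = 5  [C.sig + S₀.hot - 22]
12. n8.key = true  [terminal]
13. n9.key = true  [terminal]
14. n7.ok = 16  [S.hot * -1 + 21]
15. n7.lim = "xz"  ["xz"]
16. n2.ok = 28  [S₀.hot + 1]
17. n2.lim = "xxz"  ["x" ++ S₁.lim]
18. n10.hot = 23  [23]
19. n12.env = 24  [terminal]
20. n13.live = true  [terminal]
21. n11.tag = 12  [a.env - 12]
22. n11.cnt = 23  [a.env - 1]
23. n11.pre = 4  [4]
24. n11.fin = "nq"  ["nq"]
25. n10.ok = -2  [A.pre - 6]
26. n10.lim = "yz"  ["yz"]
27. n1.tag = 0  [S₁.ok + S₀.ok - 26]
28. n1.cnt = 24  [S₀.ok - 4]
29. n1.pre = -7  [S₁.ok - 5]
30. n1.fin = "xxzx"  [S₀.lim ++ "x"]
31. n14.live = false  [terminal]
32. n0.ok = 17  [len(A.fin) + 13]
33. n0.lim = "yxxzx"  ["y" ++ A.fin]

"yxxzx"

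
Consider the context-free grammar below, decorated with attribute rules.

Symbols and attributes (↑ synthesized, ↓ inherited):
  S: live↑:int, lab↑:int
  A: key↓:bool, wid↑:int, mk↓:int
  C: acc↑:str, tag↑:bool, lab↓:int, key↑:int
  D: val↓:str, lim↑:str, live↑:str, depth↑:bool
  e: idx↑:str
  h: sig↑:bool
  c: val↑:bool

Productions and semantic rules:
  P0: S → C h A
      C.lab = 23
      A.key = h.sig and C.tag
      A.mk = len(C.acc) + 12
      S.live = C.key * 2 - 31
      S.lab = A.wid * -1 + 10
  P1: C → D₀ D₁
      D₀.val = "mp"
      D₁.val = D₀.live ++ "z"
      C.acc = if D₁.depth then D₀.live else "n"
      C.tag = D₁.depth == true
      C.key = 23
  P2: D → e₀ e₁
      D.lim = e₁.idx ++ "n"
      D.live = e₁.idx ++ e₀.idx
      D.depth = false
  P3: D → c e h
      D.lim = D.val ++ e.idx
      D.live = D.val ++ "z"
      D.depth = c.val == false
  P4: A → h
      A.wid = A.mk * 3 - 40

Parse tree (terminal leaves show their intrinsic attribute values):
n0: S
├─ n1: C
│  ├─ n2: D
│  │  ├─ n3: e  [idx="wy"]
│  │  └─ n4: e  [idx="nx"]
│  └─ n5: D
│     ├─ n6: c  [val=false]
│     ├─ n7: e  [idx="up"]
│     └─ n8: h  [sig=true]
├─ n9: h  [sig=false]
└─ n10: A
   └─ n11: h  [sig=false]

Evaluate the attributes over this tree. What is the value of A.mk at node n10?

16

1. n1.lab = 23  [23]
2. n2.val = "mp"  ["mp"]
3. n3.idx = "wy"  [terminal]
4. n4.idx = "nx"  [terminal]
5. n2.lim = "nxn"  [e₁.idx ++ "n"]
6. n2.live = "nxwy"  [e₁.idx ++ e₀.idx]
7. n2.depth = false  [false]
8. n5.val = "nxwyz"  [D₀.live ++ "z"]
9. n6.val = false  [terminal]
10. n7.idx = "up"  [terminal]
11. n8.sig = true  [terminal]
12. n5.lim = "nxwyzup"  [D.val ++ e.idx]
13. n5.live = "nxwyzz"  [D.val ++ "z"]
14. n5.depth = true  [c.val == false]
15. n1.acc = "nxwy"  [if D₁.depth then D₀.live else "n"]
16. n1.tag = true  [D₁.depth == true]
17. n1.key = 23  [23]
18. n9.sig = false  [terminal]
19. n10.key = false  [h.sig and C.tag]
20. n10.mk = 16  [len(C.acc) + 12]
21. n11.sig = false  [terminal]
22. n10.wid = 8  [A.mk * 3 - 40]
23. n0.live = 15  [C.key * 2 - 31]
24. n0.lab = 2  [A.wid * -1 + 10]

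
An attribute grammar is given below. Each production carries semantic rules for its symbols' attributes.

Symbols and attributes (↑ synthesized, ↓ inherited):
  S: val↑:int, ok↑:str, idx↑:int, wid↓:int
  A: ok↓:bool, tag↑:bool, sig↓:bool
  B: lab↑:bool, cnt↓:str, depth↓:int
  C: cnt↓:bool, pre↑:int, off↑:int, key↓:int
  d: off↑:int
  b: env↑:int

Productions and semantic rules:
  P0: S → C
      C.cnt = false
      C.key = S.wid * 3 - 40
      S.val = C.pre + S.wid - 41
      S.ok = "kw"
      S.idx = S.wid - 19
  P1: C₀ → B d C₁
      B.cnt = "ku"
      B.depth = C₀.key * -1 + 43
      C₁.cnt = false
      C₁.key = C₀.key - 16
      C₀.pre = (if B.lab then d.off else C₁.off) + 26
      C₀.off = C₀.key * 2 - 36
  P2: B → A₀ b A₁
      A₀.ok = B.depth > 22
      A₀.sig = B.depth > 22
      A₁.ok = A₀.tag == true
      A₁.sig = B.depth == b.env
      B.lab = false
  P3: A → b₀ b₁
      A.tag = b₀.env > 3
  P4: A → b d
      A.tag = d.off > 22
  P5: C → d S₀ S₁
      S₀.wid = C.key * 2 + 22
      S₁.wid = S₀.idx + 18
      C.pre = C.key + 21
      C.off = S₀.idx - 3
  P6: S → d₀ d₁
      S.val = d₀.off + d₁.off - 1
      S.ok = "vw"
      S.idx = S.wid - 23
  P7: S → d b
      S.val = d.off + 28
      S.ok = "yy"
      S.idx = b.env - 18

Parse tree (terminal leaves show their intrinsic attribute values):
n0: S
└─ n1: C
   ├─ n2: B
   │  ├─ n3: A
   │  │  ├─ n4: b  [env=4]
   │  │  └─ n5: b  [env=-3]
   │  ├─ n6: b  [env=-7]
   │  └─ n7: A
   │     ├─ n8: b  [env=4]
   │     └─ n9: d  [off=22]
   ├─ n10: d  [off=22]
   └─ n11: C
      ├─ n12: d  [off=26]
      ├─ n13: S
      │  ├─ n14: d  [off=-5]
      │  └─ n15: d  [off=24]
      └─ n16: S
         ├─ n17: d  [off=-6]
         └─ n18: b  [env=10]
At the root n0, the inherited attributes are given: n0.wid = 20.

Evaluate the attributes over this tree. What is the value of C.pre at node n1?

30

1. n0.wid = 20  [given at root]
2. n1.cnt = false  [false]
3. n1.key = 20  [S.wid * 3 - 40]
4. n2.cnt = "ku"  ["ku"]
5. n2.depth = 23  [C₀.key * -1 + 43]
6. n3.ok = true  [B.depth > 22]
7. n3.sig = true  [B.depth > 22]
8. n4.env = 4  [terminal]
9. n5.env = -3  [terminal]
10. n3.tag = true  [b₀.env > 3]
11. n6.env = -7  [terminal]
12. n7.ok = true  [A₀.tag == true]
13. n7.sig = false  [B.depth == b.env]
14. n8.env = 4  [terminal]
15. n9.off = 22  [terminal]
16. n7.tag = false  [d.off > 22]
17. n2.lab = false  [false]
18. n10.off = 22  [terminal]
19. n11.cnt = false  [false]
20. n11.key = 4  [C₀.key - 16]
21. n12.off = 26  [terminal]
22. n13.wid = 30  [C.key * 2 + 22]
23. n14.off = -5  [terminal]
24. n15.off = 24  [terminal]
25. n13.val = 18  [d₀.off + d₁.off - 1]
26. n13.ok = "vw"  ["vw"]
27. n13.idx = 7  [S.wid - 23]
28. n16.wid = 25  [S₀.idx + 18]
29. n17.off = -6  [terminal]
30. n18.env = 10  [terminal]
31. n16.val = 22  [d.off + 28]
32. n16.ok = "yy"  ["yy"]
33. n16.idx = -8  [b.env - 18]
34. n11.pre = 25  [C.key + 21]
35. n11.off = 4  [S₀.idx - 3]
36. n1.pre = 30  [(if B.lab then d.off else C₁.off) + 26]
37. n1.off = 4  [C₀.key * 2 - 36]
38. n0.val = 9  [C.pre + S.wid - 41]
39. n0.ok = "kw"  ["kw"]
40. n0.idx = 1  [S.wid - 19]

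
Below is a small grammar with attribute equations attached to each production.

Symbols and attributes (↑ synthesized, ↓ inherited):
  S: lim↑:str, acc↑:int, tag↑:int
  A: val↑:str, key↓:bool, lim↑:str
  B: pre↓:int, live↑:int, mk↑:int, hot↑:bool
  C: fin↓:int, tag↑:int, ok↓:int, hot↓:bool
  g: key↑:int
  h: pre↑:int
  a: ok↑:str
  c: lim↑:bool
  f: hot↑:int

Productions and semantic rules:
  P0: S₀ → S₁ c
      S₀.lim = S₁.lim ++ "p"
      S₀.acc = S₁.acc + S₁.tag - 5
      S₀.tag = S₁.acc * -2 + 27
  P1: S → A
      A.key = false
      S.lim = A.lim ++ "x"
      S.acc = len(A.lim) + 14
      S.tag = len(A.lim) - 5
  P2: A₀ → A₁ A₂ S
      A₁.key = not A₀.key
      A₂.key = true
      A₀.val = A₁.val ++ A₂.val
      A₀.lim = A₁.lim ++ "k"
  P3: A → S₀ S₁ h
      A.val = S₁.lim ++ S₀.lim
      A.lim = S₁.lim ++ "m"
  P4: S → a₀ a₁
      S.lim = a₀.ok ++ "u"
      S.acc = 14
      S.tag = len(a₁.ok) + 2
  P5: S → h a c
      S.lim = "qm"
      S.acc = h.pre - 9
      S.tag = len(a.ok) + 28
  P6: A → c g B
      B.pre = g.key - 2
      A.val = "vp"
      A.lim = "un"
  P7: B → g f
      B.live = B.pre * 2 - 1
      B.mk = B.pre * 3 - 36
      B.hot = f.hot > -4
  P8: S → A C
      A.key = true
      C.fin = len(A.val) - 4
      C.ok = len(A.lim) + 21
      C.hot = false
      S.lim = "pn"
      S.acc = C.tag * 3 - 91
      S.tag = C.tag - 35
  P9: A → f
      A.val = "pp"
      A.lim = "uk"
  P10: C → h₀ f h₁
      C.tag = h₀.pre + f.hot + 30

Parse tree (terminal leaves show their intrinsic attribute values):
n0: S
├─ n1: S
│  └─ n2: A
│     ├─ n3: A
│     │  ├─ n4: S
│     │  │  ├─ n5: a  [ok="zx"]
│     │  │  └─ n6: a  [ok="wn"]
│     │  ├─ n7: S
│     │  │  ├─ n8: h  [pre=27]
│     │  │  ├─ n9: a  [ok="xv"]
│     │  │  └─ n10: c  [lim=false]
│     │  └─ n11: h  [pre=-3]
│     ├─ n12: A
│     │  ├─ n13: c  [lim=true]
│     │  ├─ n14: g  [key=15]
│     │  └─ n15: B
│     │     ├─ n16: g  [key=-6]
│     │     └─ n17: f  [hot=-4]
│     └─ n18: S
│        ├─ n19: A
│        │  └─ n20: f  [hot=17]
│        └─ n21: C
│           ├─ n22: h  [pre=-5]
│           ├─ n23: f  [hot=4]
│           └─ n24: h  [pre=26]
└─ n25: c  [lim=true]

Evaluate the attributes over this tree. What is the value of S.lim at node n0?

"qmmkxp"

1. n2.key = false  [false]
2. n3.key = true  [not A₀.key]
3. n5.ok = "zx"  [terminal]
4. n6.ok = "wn"  [terminal]
5. n4.lim = "zxu"  [a₀.ok ++ "u"]
6. n4.acc = 14  [14]
7. n4.tag = 4  [len(a₁.ok) + 2]
8. n8.pre = 27  [terminal]
9. n9.ok = "xv"  [terminal]
10. n10.lim = false  [terminal]
11. n7.lim = "qm"  ["qm"]
12. n7.acc = 18  [h.pre - 9]
13. n7.tag = 30  [len(a.ok) + 28]
14. n11.pre = -3  [terminal]
15. n3.val = "qmzxu"  [S₁.lim ++ S₀.lim]
16. n3.lim = "qmm"  [S₁.lim ++ "m"]
17. n12.key = true  [true]
18. n13.lim = true  [terminal]
19. n14.key = 15  [terminal]
20. n15.pre = 13  [g.key - 2]
21. n16.key = -6  [terminal]
22. n17.hot = -4  [terminal]
23. n15.live = 25  [B.pre * 2 - 1]
24. n15.mk = 3  [B.pre * 3 - 36]
25. n15.hot = false  [f.hot > -4]
26. n12.val = "vp"  ["vp"]
27. n12.lim = "un"  ["un"]
28. n19.key = true  [true]
29. n20.hot = 17  [terminal]
30. n19.val = "pp"  ["pp"]
31. n19.lim = "uk"  ["uk"]
32. n21.fin = -2  [len(A.val) - 4]
33. n21.ok = 23  [len(A.lim) + 21]
34. n21.hot = false  [false]
35. n22.pre = -5  [terminal]
36. n23.hot = 4  [terminal]
37. n24.pre = 26  [terminal]
38. n21.tag = 29  [h₀.pre + f.hot + 30]
39. n18.lim = "pn"  ["pn"]
40. n18.acc = -4  [C.tag * 3 - 91]
41. n18.tag = -6  [C.tag - 35]
42. n2.val = "qmzxuvp"  [A₁.val ++ A₂.val]
43. n2.lim = "qmmk"  [A₁.lim ++ "k"]
44. n1.lim = "qmmkx"  [A.lim ++ "x"]
45. n1.acc = 18  [len(A.lim) + 14]
46. n1.tag = -1  [len(A.lim) - 5]
47. n25.lim = true  [terminal]
48. n0.lim = "qmmkxp"  [S₁.lim ++ "p"]
49. n0.acc = 12  [S₁.acc + S₁.tag - 5]
50. n0.tag = -9  [S₁.acc * -2 + 27]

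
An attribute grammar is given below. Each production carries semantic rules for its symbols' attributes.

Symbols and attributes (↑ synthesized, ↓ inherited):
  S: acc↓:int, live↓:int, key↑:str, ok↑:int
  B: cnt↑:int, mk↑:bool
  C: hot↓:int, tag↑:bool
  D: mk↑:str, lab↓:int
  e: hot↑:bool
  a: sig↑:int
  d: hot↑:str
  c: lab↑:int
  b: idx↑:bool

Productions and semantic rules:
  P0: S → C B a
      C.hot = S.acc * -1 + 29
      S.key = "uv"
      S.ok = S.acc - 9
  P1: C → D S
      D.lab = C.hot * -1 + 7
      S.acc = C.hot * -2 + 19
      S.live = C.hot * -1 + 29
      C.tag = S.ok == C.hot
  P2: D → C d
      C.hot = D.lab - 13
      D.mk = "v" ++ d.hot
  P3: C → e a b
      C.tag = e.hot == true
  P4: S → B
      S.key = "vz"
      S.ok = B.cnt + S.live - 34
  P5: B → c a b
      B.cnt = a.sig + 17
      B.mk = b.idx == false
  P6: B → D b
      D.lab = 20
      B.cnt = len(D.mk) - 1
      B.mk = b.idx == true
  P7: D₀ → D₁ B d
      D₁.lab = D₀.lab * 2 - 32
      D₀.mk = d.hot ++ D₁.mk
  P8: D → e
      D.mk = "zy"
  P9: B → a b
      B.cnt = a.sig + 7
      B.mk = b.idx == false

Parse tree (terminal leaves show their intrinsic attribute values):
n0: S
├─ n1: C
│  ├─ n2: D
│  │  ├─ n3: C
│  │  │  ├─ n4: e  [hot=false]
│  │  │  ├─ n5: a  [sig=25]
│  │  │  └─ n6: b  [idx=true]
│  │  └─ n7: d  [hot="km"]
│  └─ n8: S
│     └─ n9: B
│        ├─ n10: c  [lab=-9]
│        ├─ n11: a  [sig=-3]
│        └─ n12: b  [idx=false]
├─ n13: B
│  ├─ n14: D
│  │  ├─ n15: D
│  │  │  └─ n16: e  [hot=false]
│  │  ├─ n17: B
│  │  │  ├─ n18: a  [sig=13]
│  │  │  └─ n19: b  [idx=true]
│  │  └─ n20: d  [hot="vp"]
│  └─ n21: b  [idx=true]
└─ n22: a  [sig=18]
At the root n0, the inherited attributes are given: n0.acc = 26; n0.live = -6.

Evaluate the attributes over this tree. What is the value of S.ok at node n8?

1. n0.acc = 26  [given at root]
2. n0.live = -6  [given at root]
3. n1.hot = 3  [S.acc * -1 + 29]
4. n2.lab = 4  [C.hot * -1 + 7]
5. n3.hot = -9  [D.lab - 13]
6. n4.hot = false  [terminal]
7. n5.sig = 25  [terminal]
8. n6.idx = true  [terminal]
9. n3.tag = false  [e.hot == true]
10. n7.hot = "km"  [terminal]
11. n2.mk = "vkm"  ["v" ++ d.hot]
12. n8.acc = 13  [C.hot * -2 + 19]
13. n8.live = 26  [C.hot * -1 + 29]
14. n10.lab = -9  [terminal]
15. n11.sig = -3  [terminal]
16. n12.idx = false  [terminal]
17. n9.cnt = 14  [a.sig + 17]
18. n9.mk = true  [b.idx == false]
19. n8.key = "vz"  ["vz"]
20. n8.ok = 6  [B.cnt + S.live - 34]
21. n1.tag = false  [S.ok == C.hot]
22. n14.lab = 20  [20]
23. n15.lab = 8  [D₀.lab * 2 - 32]
24. n16.hot = false  [terminal]
25. n15.mk = "zy"  ["zy"]
26. n18.sig = 13  [terminal]
27. n19.idx = true  [terminal]
28. n17.cnt = 20  [a.sig + 7]
29. n17.mk = false  [b.idx == false]
30. n20.hot = "vp"  [terminal]
31. n14.mk = "vpzy"  [d.hot ++ D₁.mk]
32. n21.idx = true  [terminal]
33. n13.cnt = 3  [len(D.mk) - 1]
34. n13.mk = true  [b.idx == true]
35. n22.sig = 18  [terminal]
36. n0.key = "uv"  ["uv"]
37. n0.ok = 17  [S.acc - 9]

6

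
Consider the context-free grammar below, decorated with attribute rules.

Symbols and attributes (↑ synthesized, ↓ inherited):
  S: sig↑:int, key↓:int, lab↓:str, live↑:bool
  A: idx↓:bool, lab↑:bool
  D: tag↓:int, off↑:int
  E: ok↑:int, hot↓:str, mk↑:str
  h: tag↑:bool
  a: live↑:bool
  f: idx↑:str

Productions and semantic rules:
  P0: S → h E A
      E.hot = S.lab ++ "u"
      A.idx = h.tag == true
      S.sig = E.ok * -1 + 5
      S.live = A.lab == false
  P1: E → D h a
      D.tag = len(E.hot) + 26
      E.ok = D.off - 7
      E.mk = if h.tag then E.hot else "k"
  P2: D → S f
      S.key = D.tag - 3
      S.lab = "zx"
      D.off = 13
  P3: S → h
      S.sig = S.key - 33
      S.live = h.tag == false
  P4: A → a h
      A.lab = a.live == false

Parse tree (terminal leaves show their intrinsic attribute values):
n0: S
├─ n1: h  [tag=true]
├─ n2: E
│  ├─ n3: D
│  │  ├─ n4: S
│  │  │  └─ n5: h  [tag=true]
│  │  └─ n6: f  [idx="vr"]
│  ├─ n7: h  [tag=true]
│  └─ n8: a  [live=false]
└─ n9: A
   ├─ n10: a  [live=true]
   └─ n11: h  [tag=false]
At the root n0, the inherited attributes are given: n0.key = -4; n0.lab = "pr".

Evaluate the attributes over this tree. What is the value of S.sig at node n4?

-7

1. n0.key = -4  [given at root]
2. n0.lab = "pr"  [given at root]
3. n1.tag = true  [terminal]
4. n2.hot = "pru"  [S.lab ++ "u"]
5. n3.tag = 29  [len(E.hot) + 26]
6. n4.key = 26  [D.tag - 3]
7. n4.lab = "zx"  ["zx"]
8. n5.tag = true  [terminal]
9. n4.sig = -7  [S.key - 33]
10. n4.live = false  [h.tag == false]
11. n6.idx = "vr"  [terminal]
12. n3.off = 13  [13]
13. n7.tag = true  [terminal]
14. n8.live = false  [terminal]
15. n2.ok = 6  [D.off - 7]
16. n2.mk = "pru"  [if h.tag then E.hot else "k"]
17. n9.idx = true  [h.tag == true]
18. n10.live = true  [terminal]
19. n11.tag = false  [terminal]
20. n9.lab = false  [a.live == false]
21. n0.sig = -1  [E.ok * -1 + 5]
22. n0.live = true  [A.lab == false]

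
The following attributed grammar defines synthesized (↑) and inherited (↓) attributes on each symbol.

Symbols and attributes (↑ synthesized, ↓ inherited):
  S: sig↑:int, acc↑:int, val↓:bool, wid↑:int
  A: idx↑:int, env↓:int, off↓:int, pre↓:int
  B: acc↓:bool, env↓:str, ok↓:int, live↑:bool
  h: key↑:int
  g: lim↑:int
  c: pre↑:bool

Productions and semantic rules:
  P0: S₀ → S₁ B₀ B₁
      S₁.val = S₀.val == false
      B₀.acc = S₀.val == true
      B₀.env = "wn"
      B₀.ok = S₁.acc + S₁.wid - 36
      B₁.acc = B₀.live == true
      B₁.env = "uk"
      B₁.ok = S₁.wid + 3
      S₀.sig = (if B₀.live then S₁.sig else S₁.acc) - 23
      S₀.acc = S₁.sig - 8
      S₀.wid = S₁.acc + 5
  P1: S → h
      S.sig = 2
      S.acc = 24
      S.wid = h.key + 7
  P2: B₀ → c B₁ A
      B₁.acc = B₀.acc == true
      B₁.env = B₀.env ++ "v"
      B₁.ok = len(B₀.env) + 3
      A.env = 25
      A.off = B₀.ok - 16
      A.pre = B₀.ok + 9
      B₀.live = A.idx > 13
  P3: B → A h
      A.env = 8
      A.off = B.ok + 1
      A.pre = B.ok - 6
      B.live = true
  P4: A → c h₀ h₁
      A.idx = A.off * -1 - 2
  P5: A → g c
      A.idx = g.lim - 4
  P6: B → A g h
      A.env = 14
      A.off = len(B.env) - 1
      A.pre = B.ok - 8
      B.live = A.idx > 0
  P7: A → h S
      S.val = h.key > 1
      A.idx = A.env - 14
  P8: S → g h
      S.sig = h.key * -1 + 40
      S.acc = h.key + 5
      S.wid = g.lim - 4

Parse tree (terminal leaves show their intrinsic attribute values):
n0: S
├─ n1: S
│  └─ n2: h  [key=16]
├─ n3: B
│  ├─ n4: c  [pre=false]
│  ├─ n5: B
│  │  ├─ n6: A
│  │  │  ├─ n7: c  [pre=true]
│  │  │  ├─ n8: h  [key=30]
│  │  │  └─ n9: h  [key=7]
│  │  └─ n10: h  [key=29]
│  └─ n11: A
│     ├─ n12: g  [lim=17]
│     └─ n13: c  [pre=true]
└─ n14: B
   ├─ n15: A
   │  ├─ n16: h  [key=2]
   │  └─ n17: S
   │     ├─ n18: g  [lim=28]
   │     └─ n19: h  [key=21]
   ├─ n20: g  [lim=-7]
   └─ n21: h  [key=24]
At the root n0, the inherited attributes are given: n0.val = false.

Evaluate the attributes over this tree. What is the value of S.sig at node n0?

1. n0.val = false  [given at root]
2. n1.val = true  [S₀.val == false]
3. n2.key = 16  [terminal]
4. n1.sig = 2  [2]
5. n1.acc = 24  [24]
6. n1.wid = 23  [h.key + 7]
7. n3.acc = false  [S₀.val == true]
8. n3.env = "wn"  ["wn"]
9. n3.ok = 11  [S₁.acc + S₁.wid - 36]
10. n4.pre = false  [terminal]
11. n5.acc = false  [B₀.acc == true]
12. n5.env = "wnv"  [B₀.env ++ "v"]
13. n5.ok = 5  [len(B₀.env) + 3]
14. n6.env = 8  [8]
15. n6.off = 6  [B.ok + 1]
16. n6.pre = -1  [B.ok - 6]
17. n7.pre = true  [terminal]
18. n8.key = 30  [terminal]
19. n9.key = 7  [terminal]
20. n6.idx = -8  [A.off * -1 - 2]
21. n10.key = 29  [terminal]
22. n5.live = true  [true]
23. n11.env = 25  [25]
24. n11.off = -5  [B₀.ok - 16]
25. n11.pre = 20  [B₀.ok + 9]
26. n12.lim = 17  [terminal]
27. n13.pre = true  [terminal]
28. n11.idx = 13  [g.lim - 4]
29. n3.live = false  [A.idx > 13]
30. n14.acc = false  [B₀.live == true]
31. n14.env = "uk"  ["uk"]
32. n14.ok = 26  [S₁.wid + 3]
33. n15.env = 14  [14]
34. n15.off = 1  [len(B.env) - 1]
35. n15.pre = 18  [B.ok - 8]
36. n16.key = 2  [terminal]
37. n17.val = true  [h.key > 1]
38. n18.lim = 28  [terminal]
39. n19.key = 21  [terminal]
40. n17.sig = 19  [h.key * -1 + 40]
41. n17.acc = 26  [h.key + 5]
42. n17.wid = 24  [g.lim - 4]
43. n15.idx = 0  [A.env - 14]
44. n20.lim = -7  [terminal]
45. n21.key = 24  [terminal]
46. n14.live = false  [A.idx > 0]
47. n0.sig = 1  [(if B₀.live then S₁.sig else S₁.acc) - 23]
48. n0.acc = -6  [S₁.sig - 8]
49. n0.wid = 29  [S₁.acc + 5]

1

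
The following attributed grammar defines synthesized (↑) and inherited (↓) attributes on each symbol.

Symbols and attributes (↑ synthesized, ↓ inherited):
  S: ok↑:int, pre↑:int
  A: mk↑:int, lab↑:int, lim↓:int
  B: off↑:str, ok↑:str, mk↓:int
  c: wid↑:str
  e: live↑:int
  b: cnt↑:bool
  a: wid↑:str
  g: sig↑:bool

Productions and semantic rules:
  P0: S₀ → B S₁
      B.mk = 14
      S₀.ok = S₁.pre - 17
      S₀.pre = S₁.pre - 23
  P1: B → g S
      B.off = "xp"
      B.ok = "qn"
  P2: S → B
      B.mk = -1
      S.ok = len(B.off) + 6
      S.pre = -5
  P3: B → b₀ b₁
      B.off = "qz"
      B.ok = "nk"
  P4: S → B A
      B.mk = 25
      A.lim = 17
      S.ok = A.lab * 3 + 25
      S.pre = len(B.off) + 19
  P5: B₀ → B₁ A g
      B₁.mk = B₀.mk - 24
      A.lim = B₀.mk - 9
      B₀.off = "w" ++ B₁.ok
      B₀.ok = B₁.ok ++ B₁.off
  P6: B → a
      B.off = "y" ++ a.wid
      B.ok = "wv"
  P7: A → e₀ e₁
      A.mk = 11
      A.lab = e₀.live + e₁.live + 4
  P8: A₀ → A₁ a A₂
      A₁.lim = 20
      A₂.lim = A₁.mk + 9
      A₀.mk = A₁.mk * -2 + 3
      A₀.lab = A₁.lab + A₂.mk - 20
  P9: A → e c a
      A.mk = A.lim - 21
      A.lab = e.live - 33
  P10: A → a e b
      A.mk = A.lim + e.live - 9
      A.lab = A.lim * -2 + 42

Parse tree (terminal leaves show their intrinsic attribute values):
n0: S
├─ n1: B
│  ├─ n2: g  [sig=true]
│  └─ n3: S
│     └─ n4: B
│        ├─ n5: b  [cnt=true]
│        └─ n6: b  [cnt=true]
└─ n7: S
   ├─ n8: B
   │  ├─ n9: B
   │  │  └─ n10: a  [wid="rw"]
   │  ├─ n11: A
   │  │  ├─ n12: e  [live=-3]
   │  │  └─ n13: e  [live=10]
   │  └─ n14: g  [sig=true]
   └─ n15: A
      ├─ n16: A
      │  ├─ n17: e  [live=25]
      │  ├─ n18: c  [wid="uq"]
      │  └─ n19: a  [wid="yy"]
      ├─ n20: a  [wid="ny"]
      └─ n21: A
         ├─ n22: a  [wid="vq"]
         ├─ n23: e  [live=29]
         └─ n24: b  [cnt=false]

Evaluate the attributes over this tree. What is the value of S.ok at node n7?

1. n1.mk = 14  [14]
2. n2.sig = true  [terminal]
3. n4.mk = -1  [-1]
4. n5.cnt = true  [terminal]
5. n6.cnt = true  [terminal]
6. n4.off = "qz"  ["qz"]
7. n4.ok = "nk"  ["nk"]
8. n3.ok = 8  [len(B.off) + 6]
9. n3.pre = -5  [-5]
10. n1.off = "xp"  ["xp"]
11. n1.ok = "qn"  ["qn"]
12. n8.mk = 25  [25]
13. n9.mk = 1  [B₀.mk - 24]
14. n10.wid = "rw"  [terminal]
15. n9.off = "yrw"  ["y" ++ a.wid]
16. n9.ok = "wv"  ["wv"]
17. n11.lim = 16  [B₀.mk - 9]
18. n12.live = -3  [terminal]
19. n13.live = 10  [terminal]
20. n11.mk = 11  [11]
21. n11.lab = 11  [e₀.live + e₁.live + 4]
22. n14.sig = true  [terminal]
23. n8.off = "wwv"  ["w" ++ B₁.ok]
24. n8.ok = "wvyrw"  [B₁.ok ++ B₁.off]
25. n15.lim = 17  [17]
26. n16.lim = 20  [20]
27. n17.live = 25  [terminal]
28. n18.wid = "uq"  [terminal]
29. n19.wid = "yy"  [terminal]
30. n16.mk = -1  [A.lim - 21]
31. n16.lab = -8  [e.live - 33]
32. n20.wid = "ny"  [terminal]
33. n21.lim = 8  [A₁.mk + 9]
34. n22.wid = "vq"  [terminal]
35. n23.live = 29  [terminal]
36. n24.cnt = false  [terminal]
37. n21.mk = 28  [A.lim + e.live - 9]
38. n21.lab = 26  [A.lim * -2 + 42]
39. n15.mk = 5  [A₁.mk * -2 + 3]
40. n15.lab = 0  [A₁.lab + A₂.mk - 20]
41. n7.ok = 25  [A.lab * 3 + 25]
42. n7.pre = 22  [len(B.off) + 19]
43. n0.ok = 5  [S₁.pre - 17]
44. n0.pre = -1  [S₁.pre - 23]

25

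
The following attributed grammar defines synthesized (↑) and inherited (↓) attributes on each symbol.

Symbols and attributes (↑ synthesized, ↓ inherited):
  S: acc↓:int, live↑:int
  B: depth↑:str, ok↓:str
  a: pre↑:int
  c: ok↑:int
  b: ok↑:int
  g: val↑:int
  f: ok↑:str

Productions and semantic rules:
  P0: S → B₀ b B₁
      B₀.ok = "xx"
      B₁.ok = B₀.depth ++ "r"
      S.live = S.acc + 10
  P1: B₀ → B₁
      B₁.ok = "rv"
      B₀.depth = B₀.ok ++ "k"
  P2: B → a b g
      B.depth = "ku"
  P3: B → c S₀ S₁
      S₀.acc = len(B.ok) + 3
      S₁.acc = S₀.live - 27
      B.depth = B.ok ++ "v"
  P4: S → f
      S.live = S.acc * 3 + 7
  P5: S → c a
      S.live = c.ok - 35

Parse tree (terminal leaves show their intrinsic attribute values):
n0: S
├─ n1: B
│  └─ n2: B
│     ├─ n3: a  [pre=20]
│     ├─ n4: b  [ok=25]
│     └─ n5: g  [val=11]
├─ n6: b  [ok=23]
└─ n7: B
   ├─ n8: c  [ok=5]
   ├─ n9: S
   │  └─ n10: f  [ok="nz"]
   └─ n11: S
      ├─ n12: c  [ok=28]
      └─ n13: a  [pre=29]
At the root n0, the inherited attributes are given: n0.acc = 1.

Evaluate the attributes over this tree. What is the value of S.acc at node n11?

1

1. n0.acc = 1  [given at root]
2. n1.ok = "xx"  ["xx"]
3. n2.ok = "rv"  ["rv"]
4. n3.pre = 20  [terminal]
5. n4.ok = 25  [terminal]
6. n5.val = 11  [terminal]
7. n2.depth = "ku"  ["ku"]
8. n1.depth = "xxk"  [B₀.ok ++ "k"]
9. n6.ok = 23  [terminal]
10. n7.ok = "xxkr"  [B₀.depth ++ "r"]
11. n8.ok = 5  [terminal]
12. n9.acc = 7  [len(B.ok) + 3]
13. n10.ok = "nz"  [terminal]
14. n9.live = 28  [S.acc * 3 + 7]
15. n11.acc = 1  [S₀.live - 27]
16. n12.ok = 28  [terminal]
17. n13.pre = 29  [terminal]
18. n11.live = -7  [c.ok - 35]
19. n7.depth = "xxkrv"  [B.ok ++ "v"]
20. n0.live = 11  [S.acc + 10]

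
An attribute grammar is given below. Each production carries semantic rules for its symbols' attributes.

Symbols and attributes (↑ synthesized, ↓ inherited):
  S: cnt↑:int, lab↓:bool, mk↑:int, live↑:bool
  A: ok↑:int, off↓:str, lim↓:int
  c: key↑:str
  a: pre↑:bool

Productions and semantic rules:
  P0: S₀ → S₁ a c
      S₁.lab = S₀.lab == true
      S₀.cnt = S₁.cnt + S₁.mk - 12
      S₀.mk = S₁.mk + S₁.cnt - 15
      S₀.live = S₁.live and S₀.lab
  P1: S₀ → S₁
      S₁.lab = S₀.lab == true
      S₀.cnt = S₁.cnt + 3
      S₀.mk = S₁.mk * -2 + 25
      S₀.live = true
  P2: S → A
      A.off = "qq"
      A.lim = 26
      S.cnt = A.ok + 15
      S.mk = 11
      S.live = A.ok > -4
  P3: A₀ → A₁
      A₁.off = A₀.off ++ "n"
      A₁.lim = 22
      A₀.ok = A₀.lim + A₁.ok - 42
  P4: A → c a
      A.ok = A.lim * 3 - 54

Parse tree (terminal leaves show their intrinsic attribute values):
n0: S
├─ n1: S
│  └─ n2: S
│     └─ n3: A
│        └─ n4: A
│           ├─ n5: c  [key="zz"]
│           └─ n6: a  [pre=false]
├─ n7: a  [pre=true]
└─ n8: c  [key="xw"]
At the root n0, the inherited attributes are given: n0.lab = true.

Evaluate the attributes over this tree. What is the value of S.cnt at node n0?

1. n0.lab = true  [given at root]
2. n1.lab = true  [S₀.lab == true]
3. n2.lab = true  [S₀.lab == true]
4. n3.off = "qq"  ["qq"]
5. n3.lim = 26  [26]
6. n4.off = "qqn"  [A₀.off ++ "n"]
7. n4.lim = 22  [22]
8. n5.key = "zz"  [terminal]
9. n6.pre = false  [terminal]
10. n4.ok = 12  [A.lim * 3 - 54]
11. n3.ok = -4  [A₀.lim + A₁.ok - 42]
12. n2.cnt = 11  [A.ok + 15]
13. n2.mk = 11  [11]
14. n2.live = false  [A.ok > -4]
15. n1.cnt = 14  [S₁.cnt + 3]
16. n1.mk = 3  [S₁.mk * -2 + 25]
17. n1.live = true  [true]
18. n7.pre = true  [terminal]
19. n8.key = "xw"  [terminal]
20. n0.cnt = 5  [S₁.cnt + S₁.mk - 12]
21. n0.mk = 2  [S₁.mk + S₁.cnt - 15]
22. n0.live = true  [S₁.live and S₀.lab]

5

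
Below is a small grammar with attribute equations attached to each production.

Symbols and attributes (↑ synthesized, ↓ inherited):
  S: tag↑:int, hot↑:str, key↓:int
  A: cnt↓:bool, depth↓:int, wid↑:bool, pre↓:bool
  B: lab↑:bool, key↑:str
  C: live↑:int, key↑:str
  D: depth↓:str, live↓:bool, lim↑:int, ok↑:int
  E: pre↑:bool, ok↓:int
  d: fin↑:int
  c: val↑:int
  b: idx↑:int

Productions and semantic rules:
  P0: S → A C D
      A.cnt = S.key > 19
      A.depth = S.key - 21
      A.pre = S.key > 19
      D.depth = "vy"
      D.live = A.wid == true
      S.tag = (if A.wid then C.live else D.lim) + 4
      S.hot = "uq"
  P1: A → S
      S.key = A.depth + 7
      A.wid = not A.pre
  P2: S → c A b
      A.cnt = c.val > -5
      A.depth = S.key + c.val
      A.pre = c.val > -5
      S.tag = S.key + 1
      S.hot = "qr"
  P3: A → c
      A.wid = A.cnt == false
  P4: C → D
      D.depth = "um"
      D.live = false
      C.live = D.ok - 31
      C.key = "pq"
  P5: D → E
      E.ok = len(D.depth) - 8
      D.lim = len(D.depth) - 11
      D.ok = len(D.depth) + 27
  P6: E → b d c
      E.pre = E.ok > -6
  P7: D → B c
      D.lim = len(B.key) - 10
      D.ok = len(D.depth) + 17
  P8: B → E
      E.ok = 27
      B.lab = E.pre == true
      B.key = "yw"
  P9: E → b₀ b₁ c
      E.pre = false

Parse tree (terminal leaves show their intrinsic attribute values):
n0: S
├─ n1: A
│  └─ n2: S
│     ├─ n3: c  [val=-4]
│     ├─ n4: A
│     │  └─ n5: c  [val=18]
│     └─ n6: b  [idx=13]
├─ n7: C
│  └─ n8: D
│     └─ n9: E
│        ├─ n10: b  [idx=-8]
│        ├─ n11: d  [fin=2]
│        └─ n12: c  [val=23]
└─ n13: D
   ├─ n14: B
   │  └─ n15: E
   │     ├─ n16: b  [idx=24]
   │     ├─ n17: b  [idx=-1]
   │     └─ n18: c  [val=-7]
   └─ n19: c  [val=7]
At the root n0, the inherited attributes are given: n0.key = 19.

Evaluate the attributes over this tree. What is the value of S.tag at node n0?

1. n0.key = 19  [given at root]
2. n1.cnt = false  [S.key > 19]
3. n1.depth = -2  [S.key - 21]
4. n1.pre = false  [S.key > 19]
5. n2.key = 5  [A.depth + 7]
6. n3.val = -4  [terminal]
7. n4.cnt = true  [c.val > -5]
8. n4.depth = 1  [S.key + c.val]
9. n4.pre = true  [c.val > -5]
10. n5.val = 18  [terminal]
11. n4.wid = false  [A.cnt == false]
12. n6.idx = 13  [terminal]
13. n2.tag = 6  [S.key + 1]
14. n2.hot = "qr"  ["qr"]
15. n1.wid = true  [not A.pre]
16. n8.depth = "um"  ["um"]
17. n8.live = false  [false]
18. n9.ok = -6  [len(D.depth) - 8]
19. n10.idx = -8  [terminal]
20. n11.fin = 2  [terminal]
21. n12.val = 23  [terminal]
22. n9.pre = false  [E.ok > -6]
23. n8.lim = -9  [len(D.depth) - 11]
24. n8.ok = 29  [len(D.depth) + 27]
25. n7.live = -2  [D.ok - 31]
26. n7.key = "pq"  ["pq"]
27. n13.depth = "vy"  ["vy"]
28. n13.live = true  [A.wid == true]
29. n15.ok = 27  [27]
30. n16.idx = 24  [terminal]
31. n17.idx = -1  [terminal]
32. n18.val = -7  [terminal]
33. n15.pre = false  [false]
34. n14.lab = false  [E.pre == true]
35. n14.key = "yw"  ["yw"]
36. n19.val = 7  [terminal]
37. n13.lim = -8  [len(B.key) - 10]
38. n13.ok = 19  [len(D.depth) + 17]
39. n0.tag = 2  [(if A.wid then C.live else D.lim) + 4]
40. n0.hot = "uq"  ["uq"]

2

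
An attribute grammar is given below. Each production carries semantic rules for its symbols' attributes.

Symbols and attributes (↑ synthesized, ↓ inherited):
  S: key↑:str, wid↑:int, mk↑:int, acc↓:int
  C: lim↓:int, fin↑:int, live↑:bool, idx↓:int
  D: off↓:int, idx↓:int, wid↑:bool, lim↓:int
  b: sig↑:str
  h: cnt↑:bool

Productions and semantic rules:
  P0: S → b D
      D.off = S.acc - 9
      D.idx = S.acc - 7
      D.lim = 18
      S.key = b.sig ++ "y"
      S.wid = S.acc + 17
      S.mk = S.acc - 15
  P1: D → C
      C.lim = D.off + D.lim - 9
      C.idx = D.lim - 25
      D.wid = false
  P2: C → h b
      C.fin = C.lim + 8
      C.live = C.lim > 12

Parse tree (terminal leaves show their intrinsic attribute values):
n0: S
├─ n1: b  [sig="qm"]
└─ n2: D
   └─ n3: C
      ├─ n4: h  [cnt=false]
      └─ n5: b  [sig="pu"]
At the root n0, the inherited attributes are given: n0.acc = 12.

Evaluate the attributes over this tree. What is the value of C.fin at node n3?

20

1. n0.acc = 12  [given at root]
2. n1.sig = "qm"  [terminal]
3. n2.off = 3  [S.acc - 9]
4. n2.idx = 5  [S.acc - 7]
5. n2.lim = 18  [18]
6. n3.lim = 12  [D.off + D.lim - 9]
7. n3.idx = -7  [D.lim - 25]
8. n4.cnt = false  [terminal]
9. n5.sig = "pu"  [terminal]
10. n3.fin = 20  [C.lim + 8]
11. n3.live = false  [C.lim > 12]
12. n2.wid = false  [false]
13. n0.key = "qmy"  [b.sig ++ "y"]
14. n0.wid = 29  [S.acc + 17]
15. n0.mk = -3  [S.acc - 15]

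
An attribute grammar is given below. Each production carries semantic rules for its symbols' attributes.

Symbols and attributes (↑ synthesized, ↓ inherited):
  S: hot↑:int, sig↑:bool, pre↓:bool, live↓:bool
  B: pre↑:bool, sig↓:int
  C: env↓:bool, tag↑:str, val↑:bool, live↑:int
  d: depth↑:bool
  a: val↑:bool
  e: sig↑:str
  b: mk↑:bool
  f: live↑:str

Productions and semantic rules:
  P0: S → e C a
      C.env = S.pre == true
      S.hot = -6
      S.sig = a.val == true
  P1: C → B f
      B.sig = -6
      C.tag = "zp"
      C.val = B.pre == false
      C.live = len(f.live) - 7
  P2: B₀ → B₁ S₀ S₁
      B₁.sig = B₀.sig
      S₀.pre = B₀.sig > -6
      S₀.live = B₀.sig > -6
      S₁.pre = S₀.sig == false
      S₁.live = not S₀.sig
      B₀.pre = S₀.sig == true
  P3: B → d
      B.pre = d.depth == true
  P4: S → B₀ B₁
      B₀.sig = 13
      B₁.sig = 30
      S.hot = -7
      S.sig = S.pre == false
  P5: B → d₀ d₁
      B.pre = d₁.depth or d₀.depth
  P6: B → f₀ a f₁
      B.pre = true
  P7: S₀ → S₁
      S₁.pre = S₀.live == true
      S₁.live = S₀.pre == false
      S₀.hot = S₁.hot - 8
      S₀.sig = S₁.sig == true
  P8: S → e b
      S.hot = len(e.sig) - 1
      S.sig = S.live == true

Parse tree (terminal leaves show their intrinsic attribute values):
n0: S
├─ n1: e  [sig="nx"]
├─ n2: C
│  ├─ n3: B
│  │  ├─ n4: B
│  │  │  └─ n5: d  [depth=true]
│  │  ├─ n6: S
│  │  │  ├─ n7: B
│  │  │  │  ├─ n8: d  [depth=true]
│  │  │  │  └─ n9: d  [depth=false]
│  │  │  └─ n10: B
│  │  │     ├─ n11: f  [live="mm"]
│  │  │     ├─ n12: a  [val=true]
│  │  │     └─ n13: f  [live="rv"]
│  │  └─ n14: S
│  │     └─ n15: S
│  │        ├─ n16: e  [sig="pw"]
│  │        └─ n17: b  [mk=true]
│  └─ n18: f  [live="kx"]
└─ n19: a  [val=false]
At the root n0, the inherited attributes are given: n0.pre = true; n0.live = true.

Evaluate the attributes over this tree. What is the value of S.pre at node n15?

1. n0.pre = true  [given at root]
2. n0.live = true  [given at root]
3. n1.sig = "nx"  [terminal]
4. n2.env = true  [S.pre == true]
5. n3.sig = -6  [-6]
6. n4.sig = -6  [B₀.sig]
7. n5.depth = true  [terminal]
8. n4.pre = true  [d.depth == true]
9. n6.pre = false  [B₀.sig > -6]
10. n6.live = false  [B₀.sig > -6]
11. n7.sig = 13  [13]
12. n8.depth = true  [terminal]
13. n9.depth = false  [terminal]
14. n7.pre = true  [d₁.depth or d₀.depth]
15. n10.sig = 30  [30]
16. n11.live = "mm"  [terminal]
17. n12.val = true  [terminal]
18. n13.live = "rv"  [terminal]
19. n10.pre = true  [true]
20. n6.hot = -7  [-7]
21. n6.sig = true  [S.pre == false]
22. n14.pre = false  [S₀.sig == false]
23. n14.live = false  [not S₀.sig]
24. n15.pre = false  [S₀.live == true]
25. n15.live = true  [S₀.pre == false]
26. n16.sig = "pw"  [terminal]
27. n17.mk = true  [terminal]
28. n15.hot = 1  [len(e.sig) - 1]
29. n15.sig = true  [S.live == true]
30. n14.hot = -7  [S₁.hot - 8]
31. n14.sig = true  [S₁.sig == true]
32. n3.pre = true  [S₀.sig == true]
33. n18.live = "kx"  [terminal]
34. n2.tag = "zp"  ["zp"]
35. n2.val = false  [B.pre == false]
36. n2.live = -5  [len(f.live) - 7]
37. n19.val = false  [terminal]
38. n0.hot = -6  [-6]
39. n0.sig = false  [a.val == true]

false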